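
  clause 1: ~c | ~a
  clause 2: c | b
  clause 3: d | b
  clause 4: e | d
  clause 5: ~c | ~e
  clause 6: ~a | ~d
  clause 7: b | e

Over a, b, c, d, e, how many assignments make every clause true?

5

There are 2^5 = 32 truth assignments over (a, b, c, d, e).
Split on c. With c = 1, the clauses containing c are satisfied and ~c drops from the rest; 1 of the 2^4 = 16 assignments to the other variables satisfy what remains.
With c = 0, by the same count on the reduced clause set, 4 assignments work.
Total: 1 + 4 = 5.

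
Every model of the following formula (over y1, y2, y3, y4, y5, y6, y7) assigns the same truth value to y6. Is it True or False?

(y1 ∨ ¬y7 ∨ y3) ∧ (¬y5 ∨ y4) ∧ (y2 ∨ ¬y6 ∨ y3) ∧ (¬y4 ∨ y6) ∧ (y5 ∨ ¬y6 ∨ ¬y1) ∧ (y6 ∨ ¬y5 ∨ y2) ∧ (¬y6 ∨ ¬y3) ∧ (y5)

True

Suppose y6 = False.
(¬y4) alone gives y4 = False.
(¬y5) alone gives y5 = False.
That conflicts with the unit clause (y5).
So every satisfying assignment has y6 = True.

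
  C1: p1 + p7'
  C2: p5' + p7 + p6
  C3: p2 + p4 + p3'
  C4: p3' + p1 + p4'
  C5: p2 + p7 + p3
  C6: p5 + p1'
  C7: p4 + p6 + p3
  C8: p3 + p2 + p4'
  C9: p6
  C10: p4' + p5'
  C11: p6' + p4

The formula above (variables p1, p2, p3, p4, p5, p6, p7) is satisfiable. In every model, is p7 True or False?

Suppose p7 = 1.
Unit clause (p1) forces p1 = 1.
Unit clause (p5) forces p5 = 1.
Unit clause (p6) forces p6 = 1.
Unit clause (p4') forces p4 = 0.
That conflicts with the unit clause (p4).
So every satisfying assignment has p7 = False.

False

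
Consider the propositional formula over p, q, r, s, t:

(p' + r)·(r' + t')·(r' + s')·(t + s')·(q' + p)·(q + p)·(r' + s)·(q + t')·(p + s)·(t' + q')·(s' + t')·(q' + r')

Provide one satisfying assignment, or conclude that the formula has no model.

Branch on p: set p = 0.
Unit clause (q') forces q = 0.
Now (q) is unsatisfied and unit — conflict.
Backtrack on p: now try p = 1.
Unit clause (r) forces r = 1.
Unit clause (t') forces t = 0.
Unit clause (s') forces s = 0.
Now (s) is unsatisfied and unit — conflict.
Both values of p lead to a conflict.

UNSATISFIABLE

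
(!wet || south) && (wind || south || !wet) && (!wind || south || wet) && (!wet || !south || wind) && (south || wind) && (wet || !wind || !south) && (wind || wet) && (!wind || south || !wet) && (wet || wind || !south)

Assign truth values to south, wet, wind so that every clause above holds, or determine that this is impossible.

Case wet = true:
Unit clause (south) forces south = true.
Unit clause (wind) forces wind = true.
This assignment satisfies each clause.

south=true,  wet=true,  wind=true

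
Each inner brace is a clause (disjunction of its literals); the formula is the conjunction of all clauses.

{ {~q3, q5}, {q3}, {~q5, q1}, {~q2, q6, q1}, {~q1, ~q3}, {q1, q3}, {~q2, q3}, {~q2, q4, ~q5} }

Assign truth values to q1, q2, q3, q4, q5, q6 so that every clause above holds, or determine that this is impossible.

The clause (q3) is unit, so q3 = 1.
The clause (q5) is unit, so q5 = 1.
The clause (q1) is unit, so q1 = 1.
Now (~q1) is unsatisfied and unit — conflict.

UNSATISFIABLE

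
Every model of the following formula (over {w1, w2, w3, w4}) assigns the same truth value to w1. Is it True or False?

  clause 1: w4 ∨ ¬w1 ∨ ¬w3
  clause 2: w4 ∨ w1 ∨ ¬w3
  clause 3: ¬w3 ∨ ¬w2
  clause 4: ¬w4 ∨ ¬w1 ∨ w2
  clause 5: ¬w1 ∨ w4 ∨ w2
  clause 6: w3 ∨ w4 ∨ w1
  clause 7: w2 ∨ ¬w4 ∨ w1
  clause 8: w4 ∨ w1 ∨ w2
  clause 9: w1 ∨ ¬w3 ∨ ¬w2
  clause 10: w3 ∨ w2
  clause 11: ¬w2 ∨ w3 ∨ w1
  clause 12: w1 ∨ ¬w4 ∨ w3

Suppose w1 = False.
Suppose w4 = True.
From the singleton clause (w2), w2 = True.
From the singleton clause (¬w3), w3 = False.
That conflicts with the unit clause (w3).
Backtrack on w4: now try w4 = False.
From the singleton clause (¬w3), w3 = False.
That conflicts with the unit clause (w3).
Neither w4 = True nor w4 = False works.
So every satisfying assignment has w1 = True.

True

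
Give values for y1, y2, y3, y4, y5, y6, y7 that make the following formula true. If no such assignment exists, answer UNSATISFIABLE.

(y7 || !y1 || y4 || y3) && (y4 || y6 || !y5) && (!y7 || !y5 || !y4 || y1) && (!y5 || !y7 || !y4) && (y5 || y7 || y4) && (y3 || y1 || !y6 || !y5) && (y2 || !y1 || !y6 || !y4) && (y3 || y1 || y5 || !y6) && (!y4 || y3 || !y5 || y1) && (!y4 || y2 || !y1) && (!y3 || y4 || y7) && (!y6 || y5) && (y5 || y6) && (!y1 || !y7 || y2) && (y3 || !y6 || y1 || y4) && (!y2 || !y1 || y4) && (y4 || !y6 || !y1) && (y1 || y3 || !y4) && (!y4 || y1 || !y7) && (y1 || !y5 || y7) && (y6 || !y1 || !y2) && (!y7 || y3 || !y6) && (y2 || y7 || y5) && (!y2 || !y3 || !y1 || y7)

y1 ↦ false,  y2 ↦ true,  y3 ↦ true,  y4 ↦ false,  y5 ↦ true,  y6 ↦ true,  y7 ↦ true

Suppose y6 = true.
Unit clause (y5) forces y5 = true.
Suppose y7 = true.
Unit clause (!y4) forces y4 = false.
Unit clause (!y1) forces y1 = false.
Unit clause (y3) forces y3 = true.
Every clause is now satisfied; y2 is unconstrained.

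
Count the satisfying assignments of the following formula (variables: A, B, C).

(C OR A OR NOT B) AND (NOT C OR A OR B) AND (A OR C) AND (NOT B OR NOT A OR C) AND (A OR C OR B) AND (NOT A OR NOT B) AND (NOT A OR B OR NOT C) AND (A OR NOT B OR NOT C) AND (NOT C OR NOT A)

1

There are 2^3 = 8 truth assignments over (A, B, C).
Split on A. With A = true, the clauses containing A are satisfied and NOT A drops from the rest; 1 of the 2^2 = 4 assignments to the other variables satisfy what remains.
With A = false, by the same count on the reduced clause set, 0 assignments work.
(One model: A=T, B=F, C=F.)
Total: 1 + 0 = 1.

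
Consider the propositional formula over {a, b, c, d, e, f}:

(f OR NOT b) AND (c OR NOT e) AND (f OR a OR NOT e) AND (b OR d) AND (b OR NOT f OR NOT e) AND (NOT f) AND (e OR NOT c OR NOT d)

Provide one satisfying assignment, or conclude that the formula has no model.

a: false; b: false; c: false; d: true; e: false; f: false

From the singleton clause (NOT f), f = false.
From the singleton clause (NOT b), b = false.
From the singleton clause (d), d = true.
Try c = false.
From the singleton clause (NOT e), e = false.
No clause remains; a is free.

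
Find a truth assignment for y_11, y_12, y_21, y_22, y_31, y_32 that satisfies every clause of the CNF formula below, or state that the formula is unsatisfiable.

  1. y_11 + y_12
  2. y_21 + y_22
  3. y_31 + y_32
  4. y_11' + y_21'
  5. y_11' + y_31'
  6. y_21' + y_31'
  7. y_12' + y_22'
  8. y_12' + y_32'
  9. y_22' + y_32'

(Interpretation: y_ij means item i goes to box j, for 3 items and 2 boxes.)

UNSATISFIABLE

Case y_11 = 1:
The clause (y_21') is unit, so y_21 = 0.
The clause (y_22) is unit, so y_22 = 1.
The clause (y_31') is unit, so y_31 = 0.
The clause (y_32) is unit, so y_32 = 1.
Now (y_32') is unsatisfied and unit — conflict.
That branch fails; take y_11 = 0 instead.
The clause (y_12) is unit, so y_12 = 1.
The clause (y_22') is unit, so y_22 = 0.
The clause (y_21) is unit, so y_21 = 1.
The clause (y_31') is unit, so y_31 = 0.
The clause (y_32) is unit, so y_32 = 1.
Now (y_32') is unsatisfied and unit — conflict.
Neither y_11 = 1 nor y_11 = 0 works.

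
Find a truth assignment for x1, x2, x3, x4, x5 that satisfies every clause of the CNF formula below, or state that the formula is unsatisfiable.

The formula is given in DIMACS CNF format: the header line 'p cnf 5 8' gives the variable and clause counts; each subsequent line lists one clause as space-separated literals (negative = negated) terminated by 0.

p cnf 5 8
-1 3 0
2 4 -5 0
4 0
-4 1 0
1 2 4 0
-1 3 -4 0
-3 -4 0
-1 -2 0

From the singleton clause (x4), x4 = True.
From the singleton clause (x1), x1 = True.
From the singleton clause (x3), x3 = True.
Now (¬x3) is unsatisfied and unit — conflict.

UNSATISFIABLE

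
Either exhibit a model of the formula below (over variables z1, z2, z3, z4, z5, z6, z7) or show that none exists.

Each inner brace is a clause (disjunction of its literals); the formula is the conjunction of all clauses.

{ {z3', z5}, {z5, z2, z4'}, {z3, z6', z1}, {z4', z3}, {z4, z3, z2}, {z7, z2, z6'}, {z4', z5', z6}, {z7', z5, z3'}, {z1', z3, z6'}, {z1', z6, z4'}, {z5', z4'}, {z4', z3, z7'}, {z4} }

From the singleton clause (z4), z4 = 1.
From the singleton clause (z3), z3 = 1.
From the singleton clause (z5), z5 = 1.
That conflicts with the unit clause (z5').

UNSATISFIABLE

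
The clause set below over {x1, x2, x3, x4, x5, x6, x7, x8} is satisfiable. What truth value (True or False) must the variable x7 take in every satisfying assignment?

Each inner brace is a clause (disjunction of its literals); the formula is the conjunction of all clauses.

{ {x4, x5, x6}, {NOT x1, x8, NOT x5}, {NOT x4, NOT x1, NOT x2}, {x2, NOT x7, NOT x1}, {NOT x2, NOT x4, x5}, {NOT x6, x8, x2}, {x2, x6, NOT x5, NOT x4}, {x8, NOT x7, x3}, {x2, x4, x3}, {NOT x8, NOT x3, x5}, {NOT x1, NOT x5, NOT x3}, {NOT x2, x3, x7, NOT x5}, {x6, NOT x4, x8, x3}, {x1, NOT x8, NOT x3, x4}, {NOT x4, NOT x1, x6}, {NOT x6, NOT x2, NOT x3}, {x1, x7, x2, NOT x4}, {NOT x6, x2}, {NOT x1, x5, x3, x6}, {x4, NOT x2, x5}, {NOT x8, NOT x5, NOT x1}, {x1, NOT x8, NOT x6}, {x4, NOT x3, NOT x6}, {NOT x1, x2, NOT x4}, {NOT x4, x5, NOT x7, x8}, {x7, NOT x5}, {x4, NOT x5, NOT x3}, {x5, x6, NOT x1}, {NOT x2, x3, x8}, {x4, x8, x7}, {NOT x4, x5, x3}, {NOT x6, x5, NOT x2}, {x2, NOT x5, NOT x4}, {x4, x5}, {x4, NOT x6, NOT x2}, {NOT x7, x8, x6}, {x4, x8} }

Suppose x7 = false.
From the singleton clause (NOT x5), x5 = false.
From the singleton clause (x4), x4 = true.
From the singleton clause (NOT x2), x2 = false.
From the singleton clause (x1), x1 = true.
But (NOT x1) is also a unit clause — contradiction.
So every satisfying assignment has x7 = True.

True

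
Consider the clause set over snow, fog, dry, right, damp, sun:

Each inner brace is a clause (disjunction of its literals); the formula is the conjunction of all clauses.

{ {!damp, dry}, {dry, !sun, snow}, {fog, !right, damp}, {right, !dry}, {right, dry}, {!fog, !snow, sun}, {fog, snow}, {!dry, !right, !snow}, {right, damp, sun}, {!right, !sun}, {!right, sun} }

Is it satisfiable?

No, unsatisfiable

Case damp = false:
Case fog = true:
Case right = true:
The clause (!sun) is unit, so sun = false.
That conflicts with the unit clause (sun).
Backtrack on right: now try right = false.
The clause (!dry) is unit, so dry = false.
That conflicts with the unit clause (dry).
Neither right = true nor right = false works.
Backtrack on fog: now try fog = false.
The clause (!right) is unit, so right = false.
The clause (!dry) is unit, so dry = false.
That conflicts with the unit clause (dry).
Neither fog = true nor fog = false works.
Backtrack on damp: now try damp = true.
The clause (dry) is unit, so dry = true.
The clause (right) is unit, so right = true.
The clause (!snow) is unit, so snow = false.
The clause (fog) is unit, so fog = true.
The clause (!sun) is unit, so sun = false.
That conflicts with the unit clause (sun).
Neither damp = true nor damp = false works.
No assignment satisfies every clause.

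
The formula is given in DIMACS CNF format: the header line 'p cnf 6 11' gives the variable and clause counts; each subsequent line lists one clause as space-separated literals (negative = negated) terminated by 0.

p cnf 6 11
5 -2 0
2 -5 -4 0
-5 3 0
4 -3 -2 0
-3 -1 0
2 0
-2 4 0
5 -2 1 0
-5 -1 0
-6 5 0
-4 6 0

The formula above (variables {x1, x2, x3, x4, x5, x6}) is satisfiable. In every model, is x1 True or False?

Suppose x1 = True.
From the singleton clause (¬x3), x3 = False.
From the singleton clause (¬x5), x5 = False.
From the singleton clause (¬x2), x2 = False.
But (x2) is also a unit clause — contradiction.
So every satisfying assignment has x1 = False.

False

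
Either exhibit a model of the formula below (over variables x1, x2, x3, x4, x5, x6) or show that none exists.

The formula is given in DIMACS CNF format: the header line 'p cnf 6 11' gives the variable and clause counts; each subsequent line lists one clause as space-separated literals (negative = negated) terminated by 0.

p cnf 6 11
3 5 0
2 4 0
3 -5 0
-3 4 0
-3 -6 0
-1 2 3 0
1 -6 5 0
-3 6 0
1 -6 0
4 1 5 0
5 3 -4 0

UNSATISFIABLE

Suppose x3 = True.
From the singleton clause (x4), x4 = True.
From the singleton clause (¬x6), x6 = False.
That conflicts with the unit clause (x6).
Undo x3 and try x3 = False.
From the singleton clause (x5), x5 = True.
That conflicts with the unit clause (¬x5).
Both values of x3 lead to a conflict.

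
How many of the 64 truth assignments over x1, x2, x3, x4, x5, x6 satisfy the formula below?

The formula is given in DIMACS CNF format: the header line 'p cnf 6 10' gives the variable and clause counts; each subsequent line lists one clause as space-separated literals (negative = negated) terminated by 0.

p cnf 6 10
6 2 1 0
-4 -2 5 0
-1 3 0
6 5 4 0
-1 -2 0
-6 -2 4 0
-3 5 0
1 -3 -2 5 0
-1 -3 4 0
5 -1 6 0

14

There are 2^6 = 64 truth assignments over (x1, x2, x3, x4, x5, x6).
Split on x3. With x3 = True, the clauses containing x3 are satisfied and ¬x3 drops from the rest; 7 of the 2^5 = 32 assignments to the other variables satisfy what remains.
With x3 = False, by the same count on the reduced clause set, 7 assignments work.
(One model: x1=F, x2=F, x3=F, x4=F, x5=F, x6=T.)
Total: 7 + 7 = 14.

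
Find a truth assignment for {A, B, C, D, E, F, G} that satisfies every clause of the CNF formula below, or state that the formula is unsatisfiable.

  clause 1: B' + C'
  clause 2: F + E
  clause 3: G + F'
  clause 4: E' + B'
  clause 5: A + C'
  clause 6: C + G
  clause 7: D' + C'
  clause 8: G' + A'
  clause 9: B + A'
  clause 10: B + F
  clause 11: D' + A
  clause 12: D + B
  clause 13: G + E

Case B = 1:
The clause (C') is unit, so C = 0.
The clause (E') is unit, so E = 0.
The clause (F) is unit, so F = 1.
The clause (G) is unit, so G = 1.
The clause (A') is unit, so A = 0.
The clause (D') is unit, so D = 0.
All clauses are satisfied.

A ↦ 0; B ↦ 1; C ↦ 0; D ↦ 0; E ↦ 0; F ↦ 1; G ↦ 1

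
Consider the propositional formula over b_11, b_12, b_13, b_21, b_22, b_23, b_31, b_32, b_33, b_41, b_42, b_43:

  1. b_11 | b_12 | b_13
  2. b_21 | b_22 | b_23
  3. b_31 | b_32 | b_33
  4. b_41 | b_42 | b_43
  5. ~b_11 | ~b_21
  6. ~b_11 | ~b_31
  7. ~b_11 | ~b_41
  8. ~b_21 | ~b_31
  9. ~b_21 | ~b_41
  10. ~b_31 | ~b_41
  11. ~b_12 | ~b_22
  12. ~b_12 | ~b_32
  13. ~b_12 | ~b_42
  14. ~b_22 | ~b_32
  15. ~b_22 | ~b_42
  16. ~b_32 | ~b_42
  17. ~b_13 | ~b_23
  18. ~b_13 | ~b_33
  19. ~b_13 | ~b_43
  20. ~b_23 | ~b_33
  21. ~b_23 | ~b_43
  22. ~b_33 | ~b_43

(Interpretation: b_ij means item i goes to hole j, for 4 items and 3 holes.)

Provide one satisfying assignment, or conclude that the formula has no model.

Branch on b_11: set b_11 = 0.
Branch on b_12: set b_12 = 1.
(~b_22) alone gives b_22 = 0.
(~b_32) alone gives b_32 = 0.
(~b_42) alone gives b_42 = 0.
Branch on b_21: set b_21 = 1.
(~b_31) alone gives b_31 = 0.
(b_33) alone gives b_33 = 1.
(~b_41) alone gives b_41 = 0.
(b_43) alone gives b_43 = 1.
That conflicts with the unit clause (~b_43).
Undo b_21 and try b_21 = 0.
(b_23) alone gives b_23 = 1.
(~b_13) alone gives b_13 = 0.
(~b_33) alone gives b_33 = 0.
(b_31) alone gives b_31 = 1.
(~b_41) alone gives b_41 = 0.
(b_43) alone gives b_43 = 1.
That conflicts with the unit clause (~b_43).
Neither b_21 = 1 nor b_21 = 0 works.
Undo b_12 and try b_12 = 0.
(b_13) alone gives b_13 = 1.
(~b_23) alone gives b_23 = 0.
(~b_33) alone gives b_33 = 0.
(~b_43) alone gives b_43 = 0.
Branch on b_21: set b_21 = 1.
(~b_31) alone gives b_31 = 0.
(b_32) alone gives b_32 = 1.
(~b_41) alone gives b_41 = 0.
(b_42) alone gives b_42 = 1.
That conflicts with the unit clause (~b_42).
Undo b_21 and try b_21 = 0.
(b_22) alone gives b_22 = 1.
(~b_32) alone gives b_32 = 0.
(b_31) alone gives b_31 = 1.
(~b_41) alone gives b_41 = 0.
(b_42) alone gives b_42 = 1.
That conflicts with the unit clause (~b_42).
Neither b_21 = 1 nor b_21 = 0 works.
Neither b_12 = 1 nor b_12 = 0 works.
Undo b_11 and try b_11 = 1.
(~b_21) alone gives b_21 = 0.
(~b_31) alone gives b_31 = 0.
(~b_41) alone gives b_41 = 0.
Branch on b_22: set b_22 = 1.
(~b_12) alone gives b_12 = 0.
(~b_32) alone gives b_32 = 0.
(b_33) alone gives b_33 = 1.
(~b_42) alone gives b_42 = 0.
(b_43) alone gives b_43 = 1.
That conflicts with the unit clause (~b_43).
Undo b_22 and try b_22 = 0.
(b_23) alone gives b_23 = 1.
(~b_13) alone gives b_13 = 0.
(~b_33) alone gives b_33 = 0.
(b_32) alone gives b_32 = 1.
(~b_12) alone gives b_12 = 0.
(~b_42) alone gives b_42 = 0.
(b_43) alone gives b_43 = 1.
That conflicts with the unit clause (~b_43).
Neither b_22 = 1 nor b_22 = 0 works.
Neither b_11 = 1 nor b_11 = 0 works.

UNSATISFIABLE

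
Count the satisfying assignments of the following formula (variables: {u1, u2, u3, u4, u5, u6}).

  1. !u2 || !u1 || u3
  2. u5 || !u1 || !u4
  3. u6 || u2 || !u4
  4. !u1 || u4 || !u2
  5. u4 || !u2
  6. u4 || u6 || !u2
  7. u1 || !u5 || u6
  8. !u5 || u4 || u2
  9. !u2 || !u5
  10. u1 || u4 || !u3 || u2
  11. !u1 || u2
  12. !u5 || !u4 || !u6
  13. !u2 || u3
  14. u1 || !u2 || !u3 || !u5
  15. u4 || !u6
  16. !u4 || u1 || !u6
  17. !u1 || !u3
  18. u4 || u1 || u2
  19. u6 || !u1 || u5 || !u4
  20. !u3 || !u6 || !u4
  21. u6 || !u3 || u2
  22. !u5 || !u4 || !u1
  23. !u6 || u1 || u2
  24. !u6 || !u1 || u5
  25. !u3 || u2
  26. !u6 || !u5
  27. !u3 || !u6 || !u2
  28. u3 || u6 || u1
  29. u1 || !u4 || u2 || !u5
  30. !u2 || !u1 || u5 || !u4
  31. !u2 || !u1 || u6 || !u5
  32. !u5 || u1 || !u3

There are 2^6 = 64 truth assignments over (u1, u2, u3, u4, u5, u6).
Split on u2. With u2 = true, the clauses containing u2 are satisfied and !u2 drops from the rest; 1 of the 2^5 = 32 assignments to the other variables satisfy what remains.
With u2 = false, by the same count on the reduced clause set, 0 assignments work.
(One model: u1=F, u2=T, u3=T, u4=T, u5=F, u6=F.)
Total: 1 + 0 = 1.

1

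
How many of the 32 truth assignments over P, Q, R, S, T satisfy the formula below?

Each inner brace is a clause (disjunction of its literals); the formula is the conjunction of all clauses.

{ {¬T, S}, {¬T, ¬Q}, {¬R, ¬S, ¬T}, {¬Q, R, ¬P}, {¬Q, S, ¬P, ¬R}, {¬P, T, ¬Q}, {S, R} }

11

There are 2^5 = 32 truth assignments over (P, Q, R, S, T).
Split on S. With S = True, the clauses containing S are satisfied and ¬S drops from the rest; 8 of the 2^4 = 16 assignments to the other variables satisfy what remains.
With S = False, by the same count on the reduced clause set, 3 assignments work.
(One model: P=F, Q=F, R=F, S=T, T=F.)
Total: 8 + 3 = 11.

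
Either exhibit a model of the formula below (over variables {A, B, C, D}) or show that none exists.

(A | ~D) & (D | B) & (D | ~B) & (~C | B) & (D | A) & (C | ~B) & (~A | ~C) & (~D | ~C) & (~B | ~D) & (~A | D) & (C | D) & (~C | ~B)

A: 1,  B: 0,  C: 0,  D: 1

Try A = 1.
(~C) alone gives C = 0.
(~B) alone gives B = 0.
(D) alone gives D = 1.
All clauses are satisfied.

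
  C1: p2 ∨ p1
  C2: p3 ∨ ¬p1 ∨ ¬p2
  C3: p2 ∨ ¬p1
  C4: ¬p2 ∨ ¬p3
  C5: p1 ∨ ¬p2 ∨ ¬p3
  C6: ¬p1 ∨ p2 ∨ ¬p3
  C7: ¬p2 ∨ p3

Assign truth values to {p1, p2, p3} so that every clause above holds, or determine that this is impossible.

Try p2 = True.
From the singleton clause (¬p3), p3 = False.
But (p3) is also a unit clause — contradiction.
That branch fails; take p2 = False instead.
From the singleton clause (p1), p1 = True.
But (¬p1) is also a unit clause — contradiction.
Both values of p2 lead to a conflict.

UNSATISFIABLE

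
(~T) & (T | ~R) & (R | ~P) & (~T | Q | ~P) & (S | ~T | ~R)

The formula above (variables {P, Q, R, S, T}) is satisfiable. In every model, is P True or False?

False

Suppose P = 1.
Unit clause (~T) forces T = 0.
Unit clause (~R) forces R = 0.
Now (R) is unsatisfied and unit — conflict.
So every satisfying assignment has P = False.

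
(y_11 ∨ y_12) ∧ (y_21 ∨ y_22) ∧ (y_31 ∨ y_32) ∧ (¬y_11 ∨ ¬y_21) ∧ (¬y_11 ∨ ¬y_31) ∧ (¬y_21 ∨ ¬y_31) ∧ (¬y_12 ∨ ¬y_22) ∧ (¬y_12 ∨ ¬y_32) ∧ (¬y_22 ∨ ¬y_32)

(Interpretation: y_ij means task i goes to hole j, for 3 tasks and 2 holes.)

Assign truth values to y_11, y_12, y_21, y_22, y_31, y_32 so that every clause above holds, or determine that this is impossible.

Branch on y_11: set y_11 = True.
From the singleton clause (¬y_21), y_21 = False.
From the singleton clause (y_22), y_22 = True.
From the singleton clause (¬y_31), y_31 = False.
From the singleton clause (y_32), y_32 = True.
Now (¬y_32) is unsatisfied and unit — conflict.
Undo y_11 and try y_11 = False.
From the singleton clause (y_12), y_12 = True.
From the singleton clause (¬y_22), y_22 = False.
From the singleton clause (y_21), y_21 = True.
From the singleton clause (¬y_31), y_31 = False.
From the singleton clause (y_32), y_32 = True.
Now (¬y_32) is unsatisfied and unit — conflict.
Either choice for y_11 ends in contradiction.

UNSATISFIABLE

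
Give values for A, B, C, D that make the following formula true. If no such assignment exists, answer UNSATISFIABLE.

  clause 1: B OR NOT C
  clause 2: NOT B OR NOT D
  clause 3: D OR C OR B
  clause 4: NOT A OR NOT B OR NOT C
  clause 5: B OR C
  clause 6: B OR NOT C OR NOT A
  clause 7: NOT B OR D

Case B = true:
(NOT D) alone gives D = false.
Now (D) is unsatisfied and unit — conflict.
So B must be the other value — set B = false.
(NOT C) alone gives C = false.
Now (C) is unsatisfied and unit — conflict.
Neither B = true nor B = false works.

UNSATISFIABLE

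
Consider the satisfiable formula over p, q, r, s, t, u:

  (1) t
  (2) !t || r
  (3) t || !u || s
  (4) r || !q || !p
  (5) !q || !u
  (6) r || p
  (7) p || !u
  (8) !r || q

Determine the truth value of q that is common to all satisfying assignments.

True

Suppose q = false.
From the singleton clause (t), t = true.
From the singleton clause (r), r = true.
But (!r) is also a unit clause — contradiction.
So every satisfying assignment has q = True.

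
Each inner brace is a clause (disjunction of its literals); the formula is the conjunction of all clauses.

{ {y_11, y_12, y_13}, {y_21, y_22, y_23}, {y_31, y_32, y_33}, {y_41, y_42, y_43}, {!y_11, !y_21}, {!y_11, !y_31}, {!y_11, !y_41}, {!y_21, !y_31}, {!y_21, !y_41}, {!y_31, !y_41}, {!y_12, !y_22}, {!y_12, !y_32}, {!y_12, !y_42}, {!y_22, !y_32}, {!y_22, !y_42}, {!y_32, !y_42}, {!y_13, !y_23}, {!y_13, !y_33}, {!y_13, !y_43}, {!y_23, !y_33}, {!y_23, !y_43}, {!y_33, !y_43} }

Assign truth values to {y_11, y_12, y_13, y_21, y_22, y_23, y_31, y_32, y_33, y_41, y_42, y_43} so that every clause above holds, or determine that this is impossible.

Try y_11 = false.
Try y_12 = true.
(!y_22) alone gives y_22 = false.
(!y_32) alone gives y_32 = false.
(!y_42) alone gives y_42 = false.
Try y_21 = true.
(!y_31) alone gives y_31 = false.
(y_33) alone gives y_33 = true.
(!y_41) alone gives y_41 = false.
(y_43) alone gives y_43 = true.
But (!y_43) is also a unit clause — contradiction.
Backtrack on y_21: now try y_21 = false.
(y_23) alone gives y_23 = true.
(!y_13) alone gives y_13 = false.
(!y_33) alone gives y_33 = false.
(y_31) alone gives y_31 = true.
(!y_41) alone gives y_41 = false.
(y_43) alone gives y_43 = true.
But (!y_43) is also a unit clause — contradiction.
Neither y_21 = true nor y_21 = false works.
Backtrack on y_12: now try y_12 = false.
(y_13) alone gives y_13 = true.
(!y_23) alone gives y_23 = false.
(!y_33) alone gives y_33 = false.
(!y_43) alone gives y_43 = false.
Try y_21 = true.
(!y_31) alone gives y_31 = false.
(y_32) alone gives y_32 = true.
(!y_41) alone gives y_41 = false.
(y_42) alone gives y_42 = true.
But (!y_42) is also a unit clause — contradiction.
Backtrack on y_21: now try y_21 = false.
(y_22) alone gives y_22 = true.
(!y_32) alone gives y_32 = false.
(y_31) alone gives y_31 = true.
(!y_41) alone gives y_41 = false.
(y_42) alone gives y_42 = true.
But (!y_42) is also a unit clause — contradiction.
Neither y_21 = true nor y_21 = false works.
Neither y_12 = true nor y_12 = false works.
Backtrack on y_11: now try y_11 = true.
(!y_21) alone gives y_21 = false.
(!y_31) alone gives y_31 = false.
(!y_41) alone gives y_41 = false.
Try y_22 = true.
(!y_12) alone gives y_12 = false.
(!y_32) alone gives y_32 = false.
(y_33) alone gives y_33 = true.
(!y_42) alone gives y_42 = false.
(y_43) alone gives y_43 = true.
But (!y_43) is also a unit clause — contradiction.
Backtrack on y_22: now try y_22 = false.
(y_23) alone gives y_23 = true.
(!y_13) alone gives y_13 = false.
(!y_33) alone gives y_33 = false.
(y_32) alone gives y_32 = true.
(!y_12) alone gives y_12 = false.
(!y_42) alone gives y_42 = false.
(y_43) alone gives y_43 = true.
But (!y_43) is also a unit clause — contradiction.
Neither y_22 = true nor y_22 = false works.
Neither y_11 = true nor y_11 = false works.

UNSATISFIABLE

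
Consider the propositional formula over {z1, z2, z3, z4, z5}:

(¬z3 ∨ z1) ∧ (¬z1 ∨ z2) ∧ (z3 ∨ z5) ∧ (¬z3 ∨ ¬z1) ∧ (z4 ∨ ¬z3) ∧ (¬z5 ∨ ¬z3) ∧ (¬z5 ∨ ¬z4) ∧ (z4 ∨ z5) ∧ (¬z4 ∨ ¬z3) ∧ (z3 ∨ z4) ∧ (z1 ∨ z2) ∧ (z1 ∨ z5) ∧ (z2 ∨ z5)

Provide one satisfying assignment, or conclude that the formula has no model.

UNSATISFIABLE

Case z3 = False:
From the singleton clause (z5), z5 = True.
From the singleton clause (¬z4), z4 = False.
But (z4) is also a unit clause — contradiction.
So z3 must be the other value — set z3 = True.
From the singleton clause (z1), z1 = True.
But (¬z1) is also a unit clause — contradiction.
Either choice for z3 ends in contradiction.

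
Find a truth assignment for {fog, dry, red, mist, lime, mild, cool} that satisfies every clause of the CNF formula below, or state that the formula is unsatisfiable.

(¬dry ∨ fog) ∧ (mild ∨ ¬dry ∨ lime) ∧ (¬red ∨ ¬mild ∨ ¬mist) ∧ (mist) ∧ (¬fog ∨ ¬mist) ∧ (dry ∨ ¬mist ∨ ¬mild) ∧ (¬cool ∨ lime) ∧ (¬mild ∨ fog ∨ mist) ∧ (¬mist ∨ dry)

From the singleton clause (mist), mist = True.
From the singleton clause (¬fog), fog = False.
From the singleton clause (¬dry), dry = False.
But (dry) is also a unit clause — contradiction.

UNSATISFIABLE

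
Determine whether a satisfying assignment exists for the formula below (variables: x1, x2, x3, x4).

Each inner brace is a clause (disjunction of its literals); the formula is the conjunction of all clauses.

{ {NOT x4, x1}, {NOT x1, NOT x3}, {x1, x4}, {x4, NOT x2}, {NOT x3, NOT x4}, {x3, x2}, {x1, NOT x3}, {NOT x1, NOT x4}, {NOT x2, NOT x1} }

Unsatisfiable

Try x4 = false.
Unit clause (x1) forces x1 = true.
Unit clause (NOT x3) forces x3 = false.
Unit clause (NOT x2) forces x2 = false.
That conflicts with the unit clause (x2).
That branch fails; take x4 = true instead.
Unit clause (x1) forces x1 = true.
That conflicts with the unit clause (NOT x1).
Both values of x4 lead to a conflict.
No assignment satisfies every clause.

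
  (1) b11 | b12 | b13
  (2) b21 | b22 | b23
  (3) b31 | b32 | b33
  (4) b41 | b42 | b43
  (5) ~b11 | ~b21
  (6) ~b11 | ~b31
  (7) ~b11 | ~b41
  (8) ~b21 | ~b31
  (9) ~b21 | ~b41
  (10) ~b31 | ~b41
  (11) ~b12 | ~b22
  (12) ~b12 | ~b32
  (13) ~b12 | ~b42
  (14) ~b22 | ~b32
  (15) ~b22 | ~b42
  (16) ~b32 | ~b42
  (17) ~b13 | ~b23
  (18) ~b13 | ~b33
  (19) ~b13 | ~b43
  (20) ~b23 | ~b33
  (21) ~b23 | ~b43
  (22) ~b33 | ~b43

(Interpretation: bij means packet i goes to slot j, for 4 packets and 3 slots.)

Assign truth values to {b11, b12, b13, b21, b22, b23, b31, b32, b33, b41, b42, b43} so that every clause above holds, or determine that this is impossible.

Try b11 = 0.
Try b12 = 1.
From the singleton clause (~b22), b22 = 0.
From the singleton clause (~b32), b32 = 0.
From the singleton clause (~b42), b42 = 0.
Try b21 = 1.
From the singleton clause (~b31), b31 = 0.
From the singleton clause (b33), b33 = 1.
From the singleton clause (~b41), b41 = 0.
From the singleton clause (b43), b43 = 1.
Now (~b43) is unsatisfied and unit — conflict.
Backtrack on b21: now try b21 = 0.
From the singleton clause (b23), b23 = 1.
From the singleton clause (~b13), b13 = 0.
From the singleton clause (~b33), b33 = 0.
From the singleton clause (b31), b31 = 1.
From the singleton clause (~b41), b41 = 0.
From the singleton clause (b43), b43 = 1.
Now (~b43) is unsatisfied and unit — conflict.
Both values of b21 lead to a conflict.
Backtrack on b12: now try b12 = 0.
From the singleton clause (b13), b13 = 1.
From the singleton clause (~b23), b23 = 0.
From the singleton clause (~b33), b33 = 0.
From the singleton clause (~b43), b43 = 0.
Try b21 = 1.
From the singleton clause (~b31), b31 = 0.
From the singleton clause (b32), b32 = 1.
From the singleton clause (~b41), b41 = 0.
From the singleton clause (b42), b42 = 1.
Now (~b42) is unsatisfied and unit — conflict.
Backtrack on b21: now try b21 = 0.
From the singleton clause (b22), b22 = 1.
From the singleton clause (~b32), b32 = 0.
From the singleton clause (b31), b31 = 1.
From the singleton clause (~b41), b41 = 0.
From the singleton clause (b42), b42 = 1.
Now (~b42) is unsatisfied and unit — conflict.
Both values of b21 lead to a conflict.
Both values of b12 lead to a conflict.
Backtrack on b11: now try b11 = 1.
From the singleton clause (~b21), b21 = 0.
From the singleton clause (~b31), b31 = 0.
From the singleton clause (~b41), b41 = 0.
Try b22 = 1.
From the singleton clause (~b12), b12 = 0.
From the singleton clause (~b32), b32 = 0.
From the singleton clause (b33), b33 = 1.
From the singleton clause (~b42), b42 = 0.
From the singleton clause (b43), b43 = 1.
Now (~b43) is unsatisfied and unit — conflict.
Backtrack on b22: now try b22 = 0.
From the singleton clause (b23), b23 = 1.
From the singleton clause (~b13), b13 = 0.
From the singleton clause (~b33), b33 = 0.
From the singleton clause (b32), b32 = 1.
From the singleton clause (~b12), b12 = 0.
From the singleton clause (~b42), b42 = 0.
From the singleton clause (b43), b43 = 1.
Now (~b43) is unsatisfied and unit — conflict.
Both values of b22 lead to a conflict.
Both values of b11 lead to a conflict.

UNSATISFIABLE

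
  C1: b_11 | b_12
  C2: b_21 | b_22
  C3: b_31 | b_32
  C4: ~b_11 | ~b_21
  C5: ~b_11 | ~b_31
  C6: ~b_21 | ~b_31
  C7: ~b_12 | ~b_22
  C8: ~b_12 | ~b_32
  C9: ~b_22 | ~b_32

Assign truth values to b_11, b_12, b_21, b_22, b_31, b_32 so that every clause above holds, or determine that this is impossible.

UNSATISFIABLE

Case b_11 = 1:
(~b_21) alone gives b_21 = 0.
(b_22) alone gives b_22 = 1.
(~b_31) alone gives b_31 = 0.
(b_32) alone gives b_32 = 1.
But (~b_32) is also a unit clause — contradiction.
So b_11 must be the other value — set b_11 = 0.
(b_12) alone gives b_12 = 1.
(~b_22) alone gives b_22 = 0.
(b_21) alone gives b_21 = 1.
(~b_31) alone gives b_31 = 0.
(b_32) alone gives b_32 = 1.
But (~b_32) is also a unit clause — contradiction.
Both values of b_11 lead to a conflict.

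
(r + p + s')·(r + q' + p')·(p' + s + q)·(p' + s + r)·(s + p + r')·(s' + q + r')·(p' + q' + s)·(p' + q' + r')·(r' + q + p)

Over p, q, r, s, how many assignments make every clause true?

There are 2^4 = 16 truth assignments over (p, q, r, s).
Check each against the 9 clauses (columns in the order p, q, r, s):
  F F F F  ✓ satisfies all
  F F F T  ✗ fails (r + p + s')
  F F T F  ✗ fails (s + p + r')
  F F T T  ✗ fails (s' + q + r')
  F T F F  ✓ satisfies all
  F T F T  ✗ fails (r + p + s')
  F T T F  ✗ fails (s + p + r')
  F T T T  ✓ satisfies all
  T F F F  ✗ fails (p' + s + q)
  T F F T  ✓ satisfies all
  T F T F  ✗ fails (p' + s + q)
  T F T T  ✗ fails (s' + q + r')
  T T F F  ✗ fails (r + q' + p')
  T T F T  ✗ fails (r + q' + p')
  T T T F  ✗ fails (p' + q' + s)
  T T T T  ✗ fails (p' + q' + r')
4 of the 16 rows are models.

4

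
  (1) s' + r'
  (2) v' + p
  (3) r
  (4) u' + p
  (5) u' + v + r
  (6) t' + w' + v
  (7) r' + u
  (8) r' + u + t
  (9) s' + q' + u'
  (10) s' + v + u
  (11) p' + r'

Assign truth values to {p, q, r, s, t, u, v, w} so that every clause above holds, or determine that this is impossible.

(r) alone gives r = 1.
(s') alone gives s = 0.
(u) alone gives u = 1.
(p) alone gives p = 1.
Now (p') is unsatisfied and unit — conflict.

UNSATISFIABLE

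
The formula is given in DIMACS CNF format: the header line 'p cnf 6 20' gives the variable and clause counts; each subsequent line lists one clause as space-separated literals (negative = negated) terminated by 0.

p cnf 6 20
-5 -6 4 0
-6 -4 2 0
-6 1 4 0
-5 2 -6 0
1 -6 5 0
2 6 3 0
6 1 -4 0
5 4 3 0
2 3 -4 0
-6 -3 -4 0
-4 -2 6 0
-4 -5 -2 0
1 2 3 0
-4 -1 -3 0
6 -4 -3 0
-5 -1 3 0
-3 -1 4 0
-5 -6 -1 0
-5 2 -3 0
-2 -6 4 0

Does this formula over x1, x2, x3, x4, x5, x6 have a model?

Satisfiable

Branch on x5: set x5 = False.
Branch on x1: set x1 = False.
Unit clause (¬x6) forces x6 = False.
Unit clause (¬x4) forces x4 = False.
Unit clause (x3) forces x3 = True.
All clauses hold; x2 can take either value.
A satisfying assignment: x1 ↦ False,  x2 ↦ True,  x3 ↦ True,  x4 ↦ False,  x5 ↦ False,  x6 ↦ False.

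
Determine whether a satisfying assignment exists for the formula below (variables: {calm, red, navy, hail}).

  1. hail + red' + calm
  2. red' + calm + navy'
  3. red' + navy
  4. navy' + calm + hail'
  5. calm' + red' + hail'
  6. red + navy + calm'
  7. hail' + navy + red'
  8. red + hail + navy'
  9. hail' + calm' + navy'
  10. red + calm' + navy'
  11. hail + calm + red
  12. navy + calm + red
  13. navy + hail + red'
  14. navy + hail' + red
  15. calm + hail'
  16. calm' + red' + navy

Case red = 1:
From the singleton clause (navy), navy = 1.
From the singleton clause (calm), calm = 1.
From the singleton clause (hail'), hail = 0.
All clauses are satisfied.
A satisfying assignment: calm ↦ 1,  red ↦ 1,  navy ↦ 1,  hail ↦ 0.

Satisfiable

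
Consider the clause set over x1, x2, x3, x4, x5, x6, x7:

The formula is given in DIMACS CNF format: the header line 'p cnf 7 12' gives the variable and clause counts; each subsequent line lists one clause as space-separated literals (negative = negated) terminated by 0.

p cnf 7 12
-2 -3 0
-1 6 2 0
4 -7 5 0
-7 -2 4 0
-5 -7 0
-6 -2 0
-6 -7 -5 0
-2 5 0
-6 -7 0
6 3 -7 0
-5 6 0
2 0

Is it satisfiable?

Unsatisfiable

(x2) alone gives x2 = True.
(¬x3) alone gives x3 = False.
(¬x6) alone gives x6 = False.
(x5) alone gives x5 = True.
That conflicts with the unit clause (¬x5).
No assignment satisfies every clause.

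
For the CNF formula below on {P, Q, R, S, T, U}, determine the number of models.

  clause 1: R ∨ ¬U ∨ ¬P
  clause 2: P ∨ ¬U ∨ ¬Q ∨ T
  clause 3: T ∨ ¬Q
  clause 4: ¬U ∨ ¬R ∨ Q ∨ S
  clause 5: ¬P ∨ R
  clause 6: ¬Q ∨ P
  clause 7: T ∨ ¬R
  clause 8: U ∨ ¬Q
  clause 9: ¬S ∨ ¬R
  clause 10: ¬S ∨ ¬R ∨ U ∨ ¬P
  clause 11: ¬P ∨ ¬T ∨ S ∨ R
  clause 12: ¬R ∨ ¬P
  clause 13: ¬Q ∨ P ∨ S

9

There are 2^6 = 64 truth assignments over (P, Q, R, S, T, U).
Split on S. With S = True, the clauses containing S are satisfied and ¬S drops from the rest; 4 of the 2^5 = 32 assignments to the other variables satisfy what remains.
With S = False, by the same count on the reduced clause set, 5 assignments work.
(One model: P=F, Q=F, R=F, S=F, T=F, U=F.)
Total: 4 + 5 = 9.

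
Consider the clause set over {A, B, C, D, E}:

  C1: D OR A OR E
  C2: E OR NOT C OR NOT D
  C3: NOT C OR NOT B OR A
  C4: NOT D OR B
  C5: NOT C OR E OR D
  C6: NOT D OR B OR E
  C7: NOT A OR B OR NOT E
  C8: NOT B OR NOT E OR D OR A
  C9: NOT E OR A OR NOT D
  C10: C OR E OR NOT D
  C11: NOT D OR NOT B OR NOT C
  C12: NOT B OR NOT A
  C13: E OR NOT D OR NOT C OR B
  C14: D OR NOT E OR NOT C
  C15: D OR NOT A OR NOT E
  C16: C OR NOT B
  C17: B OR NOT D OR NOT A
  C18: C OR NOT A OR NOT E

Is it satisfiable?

Yes, satisfiable

Branch on D: set D = false.
Branch on A: set A = false.
Unit clause (E) forces E = true.
Unit clause (NOT B) forces B = false.
Unit clause (NOT C) forces C = false.
All clauses are satisfied.
A satisfying assignment: A ↦ false,  B ↦ false,  C ↦ false,  D ↦ false,  E ↦ true.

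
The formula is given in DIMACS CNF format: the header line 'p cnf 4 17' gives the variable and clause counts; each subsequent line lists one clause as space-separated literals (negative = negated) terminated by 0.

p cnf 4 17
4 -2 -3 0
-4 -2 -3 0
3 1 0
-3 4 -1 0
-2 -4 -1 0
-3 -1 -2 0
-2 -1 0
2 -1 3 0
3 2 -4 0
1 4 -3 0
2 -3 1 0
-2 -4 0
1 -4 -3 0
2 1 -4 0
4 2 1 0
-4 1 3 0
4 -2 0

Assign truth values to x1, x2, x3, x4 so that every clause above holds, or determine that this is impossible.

Suppose x3 = True.
Suppose x4 = True.
The clause (¬x2) is unit, so x2 = False.
The clause (x1) is unit, so x1 = True.
Every clause now holds.

x1: True; x2: False; x3: True; x4: True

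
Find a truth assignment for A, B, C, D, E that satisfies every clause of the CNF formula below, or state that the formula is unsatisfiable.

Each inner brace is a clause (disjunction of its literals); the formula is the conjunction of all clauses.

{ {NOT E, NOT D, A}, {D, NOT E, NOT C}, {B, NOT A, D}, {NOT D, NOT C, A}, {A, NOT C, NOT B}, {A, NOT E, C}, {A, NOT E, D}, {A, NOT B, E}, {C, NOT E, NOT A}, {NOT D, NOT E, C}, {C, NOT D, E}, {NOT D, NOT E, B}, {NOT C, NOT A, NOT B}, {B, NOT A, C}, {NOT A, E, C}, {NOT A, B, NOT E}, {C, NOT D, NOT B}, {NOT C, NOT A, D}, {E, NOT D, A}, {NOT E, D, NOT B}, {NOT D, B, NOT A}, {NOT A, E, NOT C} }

Branch on E: set E = false.
Branch on A: set A = false.
Unit clause (NOT B) forces B = false.
Unit clause (NOT D) forces D = false.
No clause remains; C is free.

A ↦ false; B ↦ false; C ↦ true; D ↦ false; E ↦ false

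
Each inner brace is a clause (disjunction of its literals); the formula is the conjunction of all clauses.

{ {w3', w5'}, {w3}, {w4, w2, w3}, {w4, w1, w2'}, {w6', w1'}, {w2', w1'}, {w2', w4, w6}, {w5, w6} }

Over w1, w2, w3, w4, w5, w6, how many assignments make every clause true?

3

There are 2^6 = 64 truth assignments over (w1, w2, w3, w4, w5, w6).
Split on w2. With w2 = 1, the clauses containing w2 are satisfied and w2' drops from the rest; 1 of the 2^5 = 32 assignments to the other variables satisfy what remains.
With w2 = 0, by the same count on the reduced clause set, 2 assignments work.
Total: 1 + 2 = 3.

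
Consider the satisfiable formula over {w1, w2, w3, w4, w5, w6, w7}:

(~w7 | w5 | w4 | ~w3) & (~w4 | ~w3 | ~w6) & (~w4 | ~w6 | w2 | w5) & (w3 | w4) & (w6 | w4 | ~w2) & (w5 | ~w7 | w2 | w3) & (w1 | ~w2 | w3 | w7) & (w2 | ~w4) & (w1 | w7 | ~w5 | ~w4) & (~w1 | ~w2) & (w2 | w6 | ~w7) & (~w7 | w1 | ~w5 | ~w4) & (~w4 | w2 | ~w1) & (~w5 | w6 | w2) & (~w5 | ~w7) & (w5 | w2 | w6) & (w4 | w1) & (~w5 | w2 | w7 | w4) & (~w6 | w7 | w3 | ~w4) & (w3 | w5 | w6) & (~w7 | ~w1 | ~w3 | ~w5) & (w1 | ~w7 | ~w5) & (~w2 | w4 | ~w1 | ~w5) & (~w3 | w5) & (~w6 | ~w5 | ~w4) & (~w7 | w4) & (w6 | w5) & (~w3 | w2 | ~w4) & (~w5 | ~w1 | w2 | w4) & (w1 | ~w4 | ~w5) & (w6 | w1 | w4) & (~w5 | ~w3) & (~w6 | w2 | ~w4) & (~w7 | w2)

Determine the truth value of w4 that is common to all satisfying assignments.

Suppose w4 = 0.
(w3) alone gives w3 = 1.
(w1) alone gives w1 = 1.
(~w2) alone gives w2 = 0.
(w5) alone gives w5 = 1.
That conflicts with the unit clause (~w5).
So every satisfying assignment has w4 = True.

True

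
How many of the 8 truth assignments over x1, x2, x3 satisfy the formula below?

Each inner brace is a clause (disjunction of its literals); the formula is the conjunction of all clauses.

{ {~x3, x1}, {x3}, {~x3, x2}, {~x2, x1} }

There are 2^3 = 8 truth assignments over (x1, x2, x3).
Check each against the 4 clauses (columns in the order x1, x2, x3):
  F F F  ✗ fails (x3)
  F F T  ✗ fails (~x3 | x1)
  F T F  ✗ fails (x3)
  F T T  ✗ fails (~x3 | x1)
  T F F  ✗ fails (x3)
  T F T  ✗ fails (~x3 | x2)
  T T F  ✗ fails (x3)
  T T T  ✓ satisfies all
1 of the 8 rows is a model.

1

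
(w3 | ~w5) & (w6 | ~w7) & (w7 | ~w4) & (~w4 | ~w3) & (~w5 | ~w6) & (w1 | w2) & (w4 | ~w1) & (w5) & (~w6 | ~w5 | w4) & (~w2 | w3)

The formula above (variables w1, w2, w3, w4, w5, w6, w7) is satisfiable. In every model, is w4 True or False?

Suppose w4 = 1.
From the singleton clause (w7), w7 = 1.
From the singleton clause (w6), w6 = 1.
From the singleton clause (~w3), w3 = 0.
From the singleton clause (~w5), w5 = 0.
Now (w5) is unsatisfied and unit — conflict.
So every satisfying assignment has w4 = False.

False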